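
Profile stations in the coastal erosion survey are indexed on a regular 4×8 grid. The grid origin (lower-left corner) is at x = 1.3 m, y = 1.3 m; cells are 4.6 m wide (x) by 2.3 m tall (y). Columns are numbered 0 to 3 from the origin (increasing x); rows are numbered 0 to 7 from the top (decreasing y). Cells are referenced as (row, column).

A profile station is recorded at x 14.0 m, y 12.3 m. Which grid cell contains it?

Column index: ⌊(14.0 − 1.3) / 4.6⌋ = ⌊2.761⌋ = 2
Row offset from origin: ⌊(12.3 − 1.3) / 2.3⌋ = ⌊4.783⌋ = 4 → row 3 (counted from top)

(3, 2)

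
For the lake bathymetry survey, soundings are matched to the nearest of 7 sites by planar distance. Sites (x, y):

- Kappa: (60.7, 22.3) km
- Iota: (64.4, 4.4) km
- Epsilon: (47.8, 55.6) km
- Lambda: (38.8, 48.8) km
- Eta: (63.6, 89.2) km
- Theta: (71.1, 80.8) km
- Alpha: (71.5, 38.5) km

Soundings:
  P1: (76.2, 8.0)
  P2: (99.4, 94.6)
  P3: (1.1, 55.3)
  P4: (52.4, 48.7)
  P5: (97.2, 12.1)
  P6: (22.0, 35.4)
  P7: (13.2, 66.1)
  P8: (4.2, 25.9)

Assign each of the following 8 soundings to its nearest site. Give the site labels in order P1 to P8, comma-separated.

Iota, Theta, Lambda, Epsilon, Iota, Lambda, Lambda, Lambda

P1 → Iota (d²=152.20)
P2 → Theta (d²=991.33)
P3 → Lambda (d²=1463.54)
P4 → Epsilon (d²=68.77)
P5 → Iota (d²=1135.13)
P6 → Lambda (d²=461.80)
P7 → Lambda (d²=954.65)
P8 → Lambda (d²=1721.57)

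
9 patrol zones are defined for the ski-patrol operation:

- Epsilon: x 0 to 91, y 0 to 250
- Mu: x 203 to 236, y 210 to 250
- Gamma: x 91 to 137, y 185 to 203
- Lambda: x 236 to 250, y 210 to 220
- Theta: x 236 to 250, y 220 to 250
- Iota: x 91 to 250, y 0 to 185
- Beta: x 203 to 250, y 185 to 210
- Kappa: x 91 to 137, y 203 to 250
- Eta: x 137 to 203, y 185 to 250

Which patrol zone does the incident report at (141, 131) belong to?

The point has x = 141 and y = 131.
Only Iota satisfies 91 ≤ x ≤ 250 and 0 ≤ y ≤ 185.

Iota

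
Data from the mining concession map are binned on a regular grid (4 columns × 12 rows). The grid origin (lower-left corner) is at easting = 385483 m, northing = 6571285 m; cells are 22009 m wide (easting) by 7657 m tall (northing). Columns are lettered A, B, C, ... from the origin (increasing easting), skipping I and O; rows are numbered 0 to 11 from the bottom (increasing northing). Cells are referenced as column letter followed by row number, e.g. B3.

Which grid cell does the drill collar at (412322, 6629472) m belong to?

B7

Column index: ⌊(412322 − 385483) / 22009⌋ = ⌊1.219⌋ = 1 → column B
Row offset from origin: ⌊(6629472 − 6571285) / 7657⌋ = ⌊7.599⌋ = 7 → row 7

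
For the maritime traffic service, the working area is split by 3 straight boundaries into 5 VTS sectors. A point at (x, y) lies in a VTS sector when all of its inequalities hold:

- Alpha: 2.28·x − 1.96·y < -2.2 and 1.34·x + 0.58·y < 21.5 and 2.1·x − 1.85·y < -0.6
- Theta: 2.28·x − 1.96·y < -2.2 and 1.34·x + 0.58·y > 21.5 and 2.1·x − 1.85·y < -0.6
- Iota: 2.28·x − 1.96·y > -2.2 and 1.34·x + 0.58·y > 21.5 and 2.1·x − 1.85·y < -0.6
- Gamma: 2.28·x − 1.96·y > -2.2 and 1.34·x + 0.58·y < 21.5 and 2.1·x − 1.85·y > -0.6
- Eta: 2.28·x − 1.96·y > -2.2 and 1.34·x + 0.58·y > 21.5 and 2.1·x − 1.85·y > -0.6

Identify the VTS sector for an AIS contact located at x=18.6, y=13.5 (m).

Eta

2.28·18.6 − 1.96·13.5 = 15.948, which is > -2.2
1.34·18.6 + 0.58·13.5 = 32.754, which is > 21.5
2.1·18.6 − 1.85·13.5 = 14.085, which is > -0.6
This sign pattern matches Eta.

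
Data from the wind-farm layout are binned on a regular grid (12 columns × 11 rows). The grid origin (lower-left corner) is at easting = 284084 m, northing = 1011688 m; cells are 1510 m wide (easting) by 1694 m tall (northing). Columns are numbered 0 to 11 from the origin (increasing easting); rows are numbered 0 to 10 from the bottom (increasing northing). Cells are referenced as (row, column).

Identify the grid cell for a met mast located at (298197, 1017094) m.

Column index: ⌊(298197 − 284084) / 1510⌋ = ⌊9.346⌋ = 9
Row offset from origin: ⌊(1017094 − 1011688) / 1694⌋ = ⌊3.191⌋ = 3 → row 3

(3, 9)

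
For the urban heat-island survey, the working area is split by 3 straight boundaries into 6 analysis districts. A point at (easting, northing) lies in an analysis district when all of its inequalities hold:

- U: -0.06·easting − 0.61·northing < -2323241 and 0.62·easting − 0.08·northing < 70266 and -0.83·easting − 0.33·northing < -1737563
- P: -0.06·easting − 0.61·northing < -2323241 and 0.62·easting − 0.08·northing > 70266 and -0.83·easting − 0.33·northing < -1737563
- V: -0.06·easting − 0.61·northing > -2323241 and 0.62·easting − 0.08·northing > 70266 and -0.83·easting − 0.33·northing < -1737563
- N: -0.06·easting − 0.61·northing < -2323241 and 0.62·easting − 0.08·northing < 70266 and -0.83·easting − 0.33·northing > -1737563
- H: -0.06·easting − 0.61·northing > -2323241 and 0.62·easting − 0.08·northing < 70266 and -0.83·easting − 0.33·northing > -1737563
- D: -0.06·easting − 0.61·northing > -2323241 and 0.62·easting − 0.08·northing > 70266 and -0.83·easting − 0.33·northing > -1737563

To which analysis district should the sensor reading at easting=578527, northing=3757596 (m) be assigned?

-0.06·578527 − 0.61·3757596 = -2326845.180, which is < -2323241
0.62·578527 − 0.08·3757596 = 58079.060, which is < 70266
-0.83·578527 − 0.33·3757596 = -1720184.090, which is > -1737563
This sign pattern matches N.

N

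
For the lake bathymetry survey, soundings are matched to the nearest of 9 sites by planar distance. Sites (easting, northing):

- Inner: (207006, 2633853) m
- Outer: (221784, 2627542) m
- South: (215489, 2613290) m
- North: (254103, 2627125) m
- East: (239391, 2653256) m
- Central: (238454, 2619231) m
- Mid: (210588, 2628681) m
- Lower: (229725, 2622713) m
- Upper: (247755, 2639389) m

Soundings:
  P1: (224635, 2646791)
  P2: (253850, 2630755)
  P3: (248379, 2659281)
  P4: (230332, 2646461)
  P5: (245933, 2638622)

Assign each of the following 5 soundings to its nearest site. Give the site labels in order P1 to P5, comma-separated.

East, North, East, East, Upper

P1 → East (d²=259535761.00)
P2 → North (d²=13240909.00)
P3 → East (d²=117084769.00)
P4 → East (d²=128237506.00)
P5 → Upper (d²=3907973.00)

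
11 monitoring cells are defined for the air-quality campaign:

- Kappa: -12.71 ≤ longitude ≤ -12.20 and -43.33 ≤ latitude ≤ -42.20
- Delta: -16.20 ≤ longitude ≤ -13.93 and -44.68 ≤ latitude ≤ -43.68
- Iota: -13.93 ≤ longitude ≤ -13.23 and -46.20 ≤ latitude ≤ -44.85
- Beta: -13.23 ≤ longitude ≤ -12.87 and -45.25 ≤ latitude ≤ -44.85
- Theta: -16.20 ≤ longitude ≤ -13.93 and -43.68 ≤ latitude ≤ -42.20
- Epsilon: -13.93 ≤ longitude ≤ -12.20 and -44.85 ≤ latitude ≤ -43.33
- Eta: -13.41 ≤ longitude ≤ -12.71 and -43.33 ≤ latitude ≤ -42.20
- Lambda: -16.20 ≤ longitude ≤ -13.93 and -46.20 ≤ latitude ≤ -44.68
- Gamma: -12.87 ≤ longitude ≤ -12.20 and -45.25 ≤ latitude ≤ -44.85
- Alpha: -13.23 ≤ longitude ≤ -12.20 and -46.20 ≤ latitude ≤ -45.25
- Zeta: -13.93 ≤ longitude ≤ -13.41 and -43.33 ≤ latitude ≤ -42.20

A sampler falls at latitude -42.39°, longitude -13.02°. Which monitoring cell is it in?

Eta

The point has longitude = -13.02 and latitude = -42.39.
Only Eta satisfies -13.41 ≤ longitude ≤ -12.71 and -43.33 ≤ latitude ≤ -42.20.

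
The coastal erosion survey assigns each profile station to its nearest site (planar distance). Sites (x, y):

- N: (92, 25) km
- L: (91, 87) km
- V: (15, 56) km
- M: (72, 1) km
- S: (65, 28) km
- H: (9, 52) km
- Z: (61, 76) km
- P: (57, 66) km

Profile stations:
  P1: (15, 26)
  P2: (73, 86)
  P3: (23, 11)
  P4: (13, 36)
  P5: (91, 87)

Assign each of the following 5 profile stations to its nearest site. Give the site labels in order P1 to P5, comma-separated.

P1 → H (d²=712.00)
P2 → Z (d²=244.00)
P3 → H (d²=1877.00)
P4 → H (d²=272.00)
P5 → L (d²=0.00)

H, Z, H, H, L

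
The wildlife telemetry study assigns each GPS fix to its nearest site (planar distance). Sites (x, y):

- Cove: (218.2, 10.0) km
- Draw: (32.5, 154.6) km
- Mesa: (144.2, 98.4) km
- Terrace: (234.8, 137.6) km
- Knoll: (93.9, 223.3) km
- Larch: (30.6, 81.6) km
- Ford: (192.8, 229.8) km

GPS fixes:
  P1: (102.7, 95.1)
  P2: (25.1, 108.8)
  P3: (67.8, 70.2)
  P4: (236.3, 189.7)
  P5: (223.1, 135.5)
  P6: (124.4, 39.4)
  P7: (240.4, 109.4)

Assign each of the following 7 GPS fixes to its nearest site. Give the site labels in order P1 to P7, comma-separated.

Mesa, Larch, Larch, Terrace, Terrace, Mesa, Terrace

P1 → Mesa (d²=1733.14)
P2 → Larch (d²=770.09)
P3 → Larch (d²=1513.80)
P4 → Terrace (d²=2716.66)
P5 → Terrace (d²=141.30)
P6 → Mesa (d²=3873.04)
P7 → Terrace (d²=826.60)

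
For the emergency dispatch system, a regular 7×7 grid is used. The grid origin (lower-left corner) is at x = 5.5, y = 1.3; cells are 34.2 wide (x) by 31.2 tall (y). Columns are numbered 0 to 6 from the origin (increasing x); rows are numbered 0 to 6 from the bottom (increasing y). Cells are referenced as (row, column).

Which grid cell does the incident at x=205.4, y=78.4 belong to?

(2, 5)

Column index: ⌊(205.4 − 5.5) / 34.2⌋ = ⌊5.845⌋ = 5
Row offset from origin: ⌊(78.4 − 1.3) / 31.2⌋ = ⌊2.471⌋ = 2 → row 2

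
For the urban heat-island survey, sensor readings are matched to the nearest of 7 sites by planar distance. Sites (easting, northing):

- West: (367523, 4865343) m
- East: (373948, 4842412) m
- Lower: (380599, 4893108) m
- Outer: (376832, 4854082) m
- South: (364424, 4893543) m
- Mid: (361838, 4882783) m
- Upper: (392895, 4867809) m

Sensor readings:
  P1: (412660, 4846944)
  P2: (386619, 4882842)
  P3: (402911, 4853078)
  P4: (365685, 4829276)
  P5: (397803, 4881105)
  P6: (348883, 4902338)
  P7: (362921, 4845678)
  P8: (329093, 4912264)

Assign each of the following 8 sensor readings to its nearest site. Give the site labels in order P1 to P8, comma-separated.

P1 → Upper (d²=826003450.00)
P2 → Lower (d²=141631156.00)
P3 → Upper (d²=317322617.00)
P4 → East (d²=240831665.00)
P5 → Upper (d²=200872080.00)
P6 → South (d²=318874706.00)
P7 → East (d²=132261485.00)
P8 → South (d²=1598755402.00)

Upper, Lower, Upper, East, Upper, South, East, South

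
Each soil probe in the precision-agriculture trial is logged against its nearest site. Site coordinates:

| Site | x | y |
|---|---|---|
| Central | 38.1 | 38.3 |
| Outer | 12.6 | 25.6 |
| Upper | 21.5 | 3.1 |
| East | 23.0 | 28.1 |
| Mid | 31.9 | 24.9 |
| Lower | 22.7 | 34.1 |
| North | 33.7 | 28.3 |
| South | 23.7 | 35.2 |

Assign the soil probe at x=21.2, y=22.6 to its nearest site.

Squared distances to each site:
Central: 532.100; Outer: 82.960; Upper: 380.340; East: 33.490; Mid: 119.780; Lower: 134.500; North: 188.740; South: 165.010.
Minimum at East.

East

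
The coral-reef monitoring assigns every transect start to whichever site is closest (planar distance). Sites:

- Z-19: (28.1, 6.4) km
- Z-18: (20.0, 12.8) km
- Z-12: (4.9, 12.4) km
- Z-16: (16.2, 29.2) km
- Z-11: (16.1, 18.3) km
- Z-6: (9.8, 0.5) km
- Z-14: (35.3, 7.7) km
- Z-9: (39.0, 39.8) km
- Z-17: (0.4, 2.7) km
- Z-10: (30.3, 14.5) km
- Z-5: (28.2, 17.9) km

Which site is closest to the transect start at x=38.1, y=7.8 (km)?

Z-14

Squared distances to each site:
Z-19: 101.960; Z-18: 352.610; Z-12: 1123.400; Z-16: 937.570; Z-11: 594.250; Z-6: 854.180; Z-14: 7.850; Z-9: 1024.810; Z-17: 1447.300; Z-10: 105.730; Z-5: 200.020.
Minimum at Z-14.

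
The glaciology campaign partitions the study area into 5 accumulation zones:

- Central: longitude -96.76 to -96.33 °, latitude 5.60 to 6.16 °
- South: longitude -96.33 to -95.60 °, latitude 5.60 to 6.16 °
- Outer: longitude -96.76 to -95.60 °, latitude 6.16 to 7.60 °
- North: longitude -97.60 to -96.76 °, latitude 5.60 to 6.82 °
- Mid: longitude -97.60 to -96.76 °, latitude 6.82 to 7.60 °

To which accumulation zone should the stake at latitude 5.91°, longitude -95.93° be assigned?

The point has longitude = -95.93 and latitude = 5.91.
Only South satisfies -96.33 ≤ longitude ≤ -95.60 and 5.60 ≤ latitude ≤ 6.16.

South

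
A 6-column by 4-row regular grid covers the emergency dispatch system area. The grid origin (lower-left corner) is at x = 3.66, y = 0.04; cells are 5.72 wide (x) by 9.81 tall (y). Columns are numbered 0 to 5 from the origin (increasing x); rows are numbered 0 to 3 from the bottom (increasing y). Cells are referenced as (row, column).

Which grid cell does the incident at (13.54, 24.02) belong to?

(2, 1)

Column index: ⌊(13.54 − 3.66) / 5.72⌋ = ⌊1.727⌋ = 1
Row offset from origin: ⌊(24.02 − 0.04) / 9.81⌋ = ⌊2.444⌋ = 2 → row 2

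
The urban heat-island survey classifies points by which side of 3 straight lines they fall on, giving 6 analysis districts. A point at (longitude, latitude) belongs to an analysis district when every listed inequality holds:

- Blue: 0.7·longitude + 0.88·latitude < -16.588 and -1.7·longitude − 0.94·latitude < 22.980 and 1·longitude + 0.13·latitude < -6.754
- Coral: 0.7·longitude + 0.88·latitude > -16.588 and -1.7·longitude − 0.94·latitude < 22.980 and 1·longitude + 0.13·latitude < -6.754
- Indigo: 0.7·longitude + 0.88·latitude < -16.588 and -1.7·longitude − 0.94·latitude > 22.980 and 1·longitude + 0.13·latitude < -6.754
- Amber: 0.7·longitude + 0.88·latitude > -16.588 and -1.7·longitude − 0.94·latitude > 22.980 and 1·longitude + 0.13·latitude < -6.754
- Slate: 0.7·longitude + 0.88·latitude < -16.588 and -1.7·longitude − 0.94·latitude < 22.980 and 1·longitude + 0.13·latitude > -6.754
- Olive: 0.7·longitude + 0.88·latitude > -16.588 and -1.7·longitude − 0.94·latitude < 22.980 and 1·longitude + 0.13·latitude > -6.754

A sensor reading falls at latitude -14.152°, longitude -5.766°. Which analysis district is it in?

0.7·-5.766 + 0.88·-14.152 = -16.490, which is > -16.588
-1.7·-5.766 − 0.94·-14.152 = 23.105, which is > 22.980
1·-5.766 + 0.13·-14.152 = -7.606, which is < -6.754
This sign pattern matches Amber.

Amber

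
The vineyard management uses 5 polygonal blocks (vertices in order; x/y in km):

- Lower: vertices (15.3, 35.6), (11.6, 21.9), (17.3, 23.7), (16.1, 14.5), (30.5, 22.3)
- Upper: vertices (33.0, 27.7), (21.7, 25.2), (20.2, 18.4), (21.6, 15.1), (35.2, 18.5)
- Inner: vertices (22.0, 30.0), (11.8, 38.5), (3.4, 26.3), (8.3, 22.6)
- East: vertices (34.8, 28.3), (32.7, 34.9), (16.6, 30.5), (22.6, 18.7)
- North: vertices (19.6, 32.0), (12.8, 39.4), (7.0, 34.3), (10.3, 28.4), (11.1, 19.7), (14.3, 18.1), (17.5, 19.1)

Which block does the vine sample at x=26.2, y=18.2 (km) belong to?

Cast a ray rightward from (26.2, 18.2). For each polygon, the edges (by vertex number in listed order) whose endpoints lie on opposite sides of y = 18.2, where each meets that height, and whether that is right or left of the point:
Lower: 3–4 at x≈16.58 (left), 4–5 at x≈22.93 (left) → 0 crossings.
Upper: 3–4 at x≈20.28 (left), 4–5 at x≈34.00 (right) → 1 crossing.
Inner: no edge straddles that height → 0 crossings.
East: no edge straddles that height → 0 crossings.
North: 5–6 at x≈14.10 (left), 6–7 at x≈14.62 (left) → 0 crossings.
Only Upper has an odd count, so the point is inside Upper.

Upper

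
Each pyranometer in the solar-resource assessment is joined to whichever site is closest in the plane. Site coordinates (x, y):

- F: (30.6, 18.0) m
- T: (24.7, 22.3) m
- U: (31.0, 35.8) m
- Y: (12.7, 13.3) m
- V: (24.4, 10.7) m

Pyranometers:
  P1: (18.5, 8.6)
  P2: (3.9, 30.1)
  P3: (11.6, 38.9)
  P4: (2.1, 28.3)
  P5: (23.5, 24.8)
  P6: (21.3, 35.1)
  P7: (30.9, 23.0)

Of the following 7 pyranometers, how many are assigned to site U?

P1 → V
P2 → Y
P3 → U
P4 → Y
P5 → T
P6 → U
P7 → F
2 of the 7 go to U.

2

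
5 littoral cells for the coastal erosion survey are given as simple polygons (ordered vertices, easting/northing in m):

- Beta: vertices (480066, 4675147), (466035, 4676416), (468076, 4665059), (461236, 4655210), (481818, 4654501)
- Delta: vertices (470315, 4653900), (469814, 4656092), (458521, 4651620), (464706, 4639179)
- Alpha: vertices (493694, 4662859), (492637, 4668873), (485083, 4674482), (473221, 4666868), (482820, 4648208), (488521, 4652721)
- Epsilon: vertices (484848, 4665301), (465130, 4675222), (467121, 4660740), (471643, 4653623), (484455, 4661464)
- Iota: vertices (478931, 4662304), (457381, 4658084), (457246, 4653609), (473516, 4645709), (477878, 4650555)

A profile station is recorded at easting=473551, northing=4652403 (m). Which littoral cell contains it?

Iota

Cast a ray rightward from (473551, 4652403). For each polygon, the edges (by vertex number in listed order) whose endpoints lie on opposite sides of northing = 4652403, where each meets that height, and whether that is right or left of the point:
Beta: no edge straddles that height → 0 crossings.
Delta: 2–3 at easting≈460498.3 (left), 4–1 at easting≈469744.6 (left) → 0 crossings.
Alpha: 4–5 at easting≈480662.0 (right), 5–6 at easting≈488119.3 (right) → 2 crossings.
Epsilon: no edge straddles that height → 0 crossings.
Iota: 3–4 at easting≈459729.7 (left), 5–1 at easting≈478043.6 (right) → 1 crossing.
Only Iota has an odd count, so the point is inside Iota.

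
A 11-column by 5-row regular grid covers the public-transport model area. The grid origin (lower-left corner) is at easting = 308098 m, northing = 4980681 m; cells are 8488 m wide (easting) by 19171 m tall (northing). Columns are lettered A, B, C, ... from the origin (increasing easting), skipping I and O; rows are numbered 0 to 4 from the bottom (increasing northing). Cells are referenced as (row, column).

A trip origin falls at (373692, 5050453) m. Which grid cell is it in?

Column index: ⌊(373692 − 308098) / 8488⌋ = ⌊7.728⌋ = 7 → column H
Row offset from origin: ⌊(5050453 − 4980681) / 19171⌋ = ⌊3.639⌋ = 3 → row 3

(3, H)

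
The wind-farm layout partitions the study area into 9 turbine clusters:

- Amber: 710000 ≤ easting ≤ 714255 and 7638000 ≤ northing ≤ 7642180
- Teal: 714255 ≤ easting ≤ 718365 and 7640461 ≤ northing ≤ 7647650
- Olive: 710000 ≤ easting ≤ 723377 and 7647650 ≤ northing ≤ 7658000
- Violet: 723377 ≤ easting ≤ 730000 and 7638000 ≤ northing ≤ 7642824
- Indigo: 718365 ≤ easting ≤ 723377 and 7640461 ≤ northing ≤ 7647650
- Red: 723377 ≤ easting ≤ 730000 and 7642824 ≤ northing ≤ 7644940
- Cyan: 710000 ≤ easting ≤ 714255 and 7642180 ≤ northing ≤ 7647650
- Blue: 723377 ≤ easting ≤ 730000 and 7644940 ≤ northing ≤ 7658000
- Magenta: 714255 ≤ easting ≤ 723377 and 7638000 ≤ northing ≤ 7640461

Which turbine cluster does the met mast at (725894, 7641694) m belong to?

The point has easting = 725894 and northing = 7641694.
Only Violet satisfies 723377 ≤ easting ≤ 730000 and 7638000 ≤ northing ≤ 7642824.

Violet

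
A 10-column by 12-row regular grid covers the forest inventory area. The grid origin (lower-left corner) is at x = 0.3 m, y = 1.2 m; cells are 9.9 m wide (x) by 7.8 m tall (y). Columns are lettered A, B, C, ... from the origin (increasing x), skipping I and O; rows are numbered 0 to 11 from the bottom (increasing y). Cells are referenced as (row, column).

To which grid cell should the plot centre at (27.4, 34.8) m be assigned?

Column index: ⌊(27.4 − 0.3) / 9.9⌋ = ⌊2.737⌋ = 2 → column C
Row offset from origin: ⌊(34.8 − 1.2) / 7.8⌋ = ⌊4.308⌋ = 4 → row 4

(4, C)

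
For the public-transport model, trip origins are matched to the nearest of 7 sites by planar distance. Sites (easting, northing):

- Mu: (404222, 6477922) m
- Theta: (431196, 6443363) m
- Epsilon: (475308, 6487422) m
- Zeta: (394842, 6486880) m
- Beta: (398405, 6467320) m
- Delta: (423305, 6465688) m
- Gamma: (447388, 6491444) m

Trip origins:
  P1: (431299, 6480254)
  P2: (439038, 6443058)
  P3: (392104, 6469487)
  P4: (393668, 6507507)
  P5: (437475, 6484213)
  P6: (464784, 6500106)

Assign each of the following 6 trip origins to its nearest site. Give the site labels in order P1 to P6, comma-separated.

Delta, Theta, Beta, Zeta, Gamma, Epsilon

P1 → Delta (d²=276072392.00)
P2 → Theta (d²=61589989.00)
P3 → Beta (d²=44398490.00)
P4 → Zeta (d²=426851405.00)
P5 → Gamma (d²=150554930.00)
P6 → Epsilon (d²=271638432.00)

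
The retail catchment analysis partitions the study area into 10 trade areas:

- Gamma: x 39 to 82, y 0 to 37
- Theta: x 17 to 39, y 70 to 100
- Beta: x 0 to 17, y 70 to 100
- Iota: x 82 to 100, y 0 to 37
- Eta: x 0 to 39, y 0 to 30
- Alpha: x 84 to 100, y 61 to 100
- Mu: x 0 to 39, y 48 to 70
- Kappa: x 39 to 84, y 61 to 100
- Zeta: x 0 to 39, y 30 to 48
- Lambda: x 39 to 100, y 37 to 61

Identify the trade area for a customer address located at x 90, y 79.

Alpha

The point has x = 90 and y = 79.
Only Alpha satisfies 84 ≤ x ≤ 100 and 61 ≤ y ≤ 100.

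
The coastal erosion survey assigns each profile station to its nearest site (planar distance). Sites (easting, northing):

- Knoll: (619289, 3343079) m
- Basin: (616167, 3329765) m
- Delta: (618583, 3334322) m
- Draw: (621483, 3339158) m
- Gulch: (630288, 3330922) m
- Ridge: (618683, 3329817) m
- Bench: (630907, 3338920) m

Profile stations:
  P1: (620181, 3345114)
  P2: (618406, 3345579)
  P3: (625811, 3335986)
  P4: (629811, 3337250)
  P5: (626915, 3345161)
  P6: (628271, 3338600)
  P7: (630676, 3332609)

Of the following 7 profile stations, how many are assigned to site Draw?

P1 → Knoll
P2 → Knoll
P3 → Draw
P4 → Bench
P5 → Bench
P6 → Bench
P7 → Gulch
1 of the 7 goes to Draw.

1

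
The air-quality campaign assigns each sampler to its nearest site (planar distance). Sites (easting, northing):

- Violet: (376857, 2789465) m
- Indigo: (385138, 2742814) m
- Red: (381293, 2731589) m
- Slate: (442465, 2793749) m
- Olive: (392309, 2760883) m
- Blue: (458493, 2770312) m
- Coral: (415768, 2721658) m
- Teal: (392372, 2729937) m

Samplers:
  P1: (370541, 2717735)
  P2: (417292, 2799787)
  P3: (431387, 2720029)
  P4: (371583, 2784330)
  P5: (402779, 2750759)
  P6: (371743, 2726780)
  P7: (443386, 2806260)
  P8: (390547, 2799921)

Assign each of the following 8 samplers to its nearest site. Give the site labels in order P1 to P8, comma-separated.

P1 → Red (d²=307538820.00)
P2 → Slate (d²=670137373.00)
P3 → Coral (d²=246606802.00)
P4 → Violet (d²=54183301.00)
P5 → Olive (d²=212116276.00)
P6 → Red (d²=114328981.00)
P7 → Slate (d²=157373362.00)
P8 → Violet (d²=296744036.00)

Red, Slate, Coral, Violet, Olive, Red, Slate, Violet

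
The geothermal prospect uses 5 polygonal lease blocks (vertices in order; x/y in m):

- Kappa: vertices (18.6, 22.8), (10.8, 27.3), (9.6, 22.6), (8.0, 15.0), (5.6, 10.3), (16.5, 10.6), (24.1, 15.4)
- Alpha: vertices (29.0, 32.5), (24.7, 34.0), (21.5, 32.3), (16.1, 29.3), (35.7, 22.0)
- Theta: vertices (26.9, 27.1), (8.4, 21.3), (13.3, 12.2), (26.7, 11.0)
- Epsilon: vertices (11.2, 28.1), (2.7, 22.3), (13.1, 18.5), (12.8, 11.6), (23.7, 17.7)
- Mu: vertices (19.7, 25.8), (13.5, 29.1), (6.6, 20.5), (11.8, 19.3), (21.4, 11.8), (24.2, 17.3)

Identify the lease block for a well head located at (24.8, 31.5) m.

Alpha

Cast a ray rightward from (24.8, 31.5). For each polygon, the edges (by vertex number in listed order) whose endpoints lie on opposite sides of y = 31.5, where each meets that height, and whether that is right or left of the point:
Kappa: no edge straddles that height → 0 crossings.
Alpha: 3–4 at x≈20.06 (left), 5–1 at x≈29.64 (right) → 1 crossing.
Theta: no edge straddles that height → 0 crossings.
Epsilon: no edge straddles that height → 0 crossings.
Mu: no edge straddles that height → 0 crossings.
Only Alpha has an odd count, so the point is inside Alpha.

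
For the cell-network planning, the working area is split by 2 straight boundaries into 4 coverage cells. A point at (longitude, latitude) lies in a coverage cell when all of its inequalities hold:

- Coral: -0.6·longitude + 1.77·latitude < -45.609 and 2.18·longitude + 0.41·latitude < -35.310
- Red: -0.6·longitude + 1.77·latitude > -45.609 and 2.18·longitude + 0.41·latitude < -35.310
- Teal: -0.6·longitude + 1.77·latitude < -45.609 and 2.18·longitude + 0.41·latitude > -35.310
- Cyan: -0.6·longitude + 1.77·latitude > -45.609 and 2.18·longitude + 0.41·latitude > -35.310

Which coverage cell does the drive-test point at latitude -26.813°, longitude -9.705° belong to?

Cyan

-0.6·-9.705 + 1.77·-26.813 = -41.636, which is > -45.609
2.18·-9.705 + 0.41·-26.813 = -32.150, which is > -35.310
This sign pattern matches Cyan.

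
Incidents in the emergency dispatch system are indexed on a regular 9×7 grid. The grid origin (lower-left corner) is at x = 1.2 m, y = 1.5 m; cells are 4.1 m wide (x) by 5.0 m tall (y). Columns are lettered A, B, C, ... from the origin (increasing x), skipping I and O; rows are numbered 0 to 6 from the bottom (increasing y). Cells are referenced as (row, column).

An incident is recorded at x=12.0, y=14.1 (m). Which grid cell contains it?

(2, C)

Column index: ⌊(12.0 − 1.2) / 4.1⌋ = ⌊2.634⌋ = 2 → column C
Row offset from origin: ⌊(14.1 − 1.5) / 5.0⌋ = ⌊2.520⌋ = 2 → row 2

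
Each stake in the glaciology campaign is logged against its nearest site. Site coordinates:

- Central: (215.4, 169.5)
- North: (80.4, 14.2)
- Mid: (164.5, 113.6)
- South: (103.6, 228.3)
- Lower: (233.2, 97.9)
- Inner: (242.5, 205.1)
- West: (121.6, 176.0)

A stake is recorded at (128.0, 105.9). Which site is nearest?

Squared distances to each site:
Central: 11683.720; North: 10674.650; Mid: 1391.540; South: 15577.120; Lower: 11131.040; Inner: 22950.890; West: 4954.970.
Minimum at Mid.

Mid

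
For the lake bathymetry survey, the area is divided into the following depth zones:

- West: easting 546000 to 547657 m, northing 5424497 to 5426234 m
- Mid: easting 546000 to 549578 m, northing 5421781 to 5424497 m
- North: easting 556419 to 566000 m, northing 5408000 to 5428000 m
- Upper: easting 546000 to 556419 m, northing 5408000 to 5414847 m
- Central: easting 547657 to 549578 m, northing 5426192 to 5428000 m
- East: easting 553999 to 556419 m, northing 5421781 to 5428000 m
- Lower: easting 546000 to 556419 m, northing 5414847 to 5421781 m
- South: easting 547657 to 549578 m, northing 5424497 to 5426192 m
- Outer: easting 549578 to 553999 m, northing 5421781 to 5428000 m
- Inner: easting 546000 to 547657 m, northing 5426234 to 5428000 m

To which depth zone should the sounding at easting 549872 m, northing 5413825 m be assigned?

The point has easting = 549872 and northing = 5413825.
Only Upper satisfies 546000 ≤ easting ≤ 556419 and 5408000 ≤ northing ≤ 5414847.

Upper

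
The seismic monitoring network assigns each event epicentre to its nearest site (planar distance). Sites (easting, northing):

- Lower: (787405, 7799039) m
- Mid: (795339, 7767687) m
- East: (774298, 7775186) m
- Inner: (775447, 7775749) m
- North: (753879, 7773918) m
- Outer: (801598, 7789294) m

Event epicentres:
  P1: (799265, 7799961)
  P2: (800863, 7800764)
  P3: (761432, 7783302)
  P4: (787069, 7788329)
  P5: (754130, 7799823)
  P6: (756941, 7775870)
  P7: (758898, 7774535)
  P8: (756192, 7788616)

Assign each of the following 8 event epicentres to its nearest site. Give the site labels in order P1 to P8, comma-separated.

P1 → Outer (d²=119227778.00)
P2 → Outer (d²=132101125.00)
P3 → North (d²=145107265.00)
P4 → Lower (d²=114816996.00)
P5 → North (d²=671132026.00)
P6 → North (d²=13186148.00)
P7 → North (d²=25571050.00)
P8 → North (d²=221381173.00)

Outer, Outer, North, Lower, North, North, North, North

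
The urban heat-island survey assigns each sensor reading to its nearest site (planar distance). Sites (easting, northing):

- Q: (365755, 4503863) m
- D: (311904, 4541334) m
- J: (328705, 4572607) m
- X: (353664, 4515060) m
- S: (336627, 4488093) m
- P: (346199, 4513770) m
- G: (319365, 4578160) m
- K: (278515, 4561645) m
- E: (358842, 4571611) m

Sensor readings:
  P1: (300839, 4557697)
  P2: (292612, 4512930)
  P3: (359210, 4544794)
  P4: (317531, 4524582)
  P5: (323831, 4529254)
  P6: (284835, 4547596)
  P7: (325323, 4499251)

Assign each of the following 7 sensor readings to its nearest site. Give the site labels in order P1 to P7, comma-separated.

D, D, E, D, D, K, S

P1 → D (d²=390181994.00)
P2 → D (d²=1178968480.00)
P3 → E (d²=719286913.00)
P4 → D (d²=312292633.00)
P5 → D (d²=288179729.00)
P6 → K (d²=237316801.00)
P7 → S (d²=252281380.00)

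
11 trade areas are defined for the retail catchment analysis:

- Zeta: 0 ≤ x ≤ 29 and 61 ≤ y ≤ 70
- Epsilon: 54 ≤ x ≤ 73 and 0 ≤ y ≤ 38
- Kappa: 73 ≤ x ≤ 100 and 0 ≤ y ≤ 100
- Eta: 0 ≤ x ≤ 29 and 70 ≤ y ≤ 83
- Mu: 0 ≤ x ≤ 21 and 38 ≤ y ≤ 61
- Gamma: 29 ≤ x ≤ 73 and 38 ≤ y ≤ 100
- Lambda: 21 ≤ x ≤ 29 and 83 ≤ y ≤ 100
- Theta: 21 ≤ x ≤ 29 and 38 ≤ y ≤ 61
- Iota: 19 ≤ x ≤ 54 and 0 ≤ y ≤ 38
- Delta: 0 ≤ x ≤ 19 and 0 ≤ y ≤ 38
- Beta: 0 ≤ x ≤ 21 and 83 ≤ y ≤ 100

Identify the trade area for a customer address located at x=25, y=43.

The point has x = 25 and y = 43.
Only Theta satisfies 21 ≤ x ≤ 29 and 38 ≤ y ≤ 61.

Theta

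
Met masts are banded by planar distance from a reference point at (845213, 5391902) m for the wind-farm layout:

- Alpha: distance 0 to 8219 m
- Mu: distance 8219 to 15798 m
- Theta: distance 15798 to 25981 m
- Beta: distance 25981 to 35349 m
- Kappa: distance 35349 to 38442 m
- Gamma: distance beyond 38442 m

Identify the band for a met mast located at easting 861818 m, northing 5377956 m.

Distance = √((861818−845213)² + (5377956−5391902)²) = √(275726025.000 + 194490916.000) = 21684.486 m.
15798 ≤ 21684.486 < 25981 → Theta.

Theta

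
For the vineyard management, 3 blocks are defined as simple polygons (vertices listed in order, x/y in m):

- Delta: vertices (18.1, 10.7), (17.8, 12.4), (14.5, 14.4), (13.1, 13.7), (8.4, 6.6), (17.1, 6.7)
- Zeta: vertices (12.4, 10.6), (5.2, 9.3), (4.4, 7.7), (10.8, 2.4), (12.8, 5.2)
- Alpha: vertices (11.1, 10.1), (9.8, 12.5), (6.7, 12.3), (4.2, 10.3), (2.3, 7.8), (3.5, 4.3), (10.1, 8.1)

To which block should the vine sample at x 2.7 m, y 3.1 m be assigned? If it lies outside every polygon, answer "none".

Cast a ray rightward from (2.7, 3.1). For each polygon, the edges (by vertex number in listed order) whose endpoints lie on opposite sides of y = 3.1, where each meets that height, and whether that is right or left of the point:
Delta: no edge straddles that height → 0 crossings.
Zeta: 3–4 at x≈9.95 (right), 4–5 at x≈11.30 (right) → 2 crossings.
Alpha: no edge straddles that height → 0 crossings.
All counts are even, so the point lies outside every listed polygon.

none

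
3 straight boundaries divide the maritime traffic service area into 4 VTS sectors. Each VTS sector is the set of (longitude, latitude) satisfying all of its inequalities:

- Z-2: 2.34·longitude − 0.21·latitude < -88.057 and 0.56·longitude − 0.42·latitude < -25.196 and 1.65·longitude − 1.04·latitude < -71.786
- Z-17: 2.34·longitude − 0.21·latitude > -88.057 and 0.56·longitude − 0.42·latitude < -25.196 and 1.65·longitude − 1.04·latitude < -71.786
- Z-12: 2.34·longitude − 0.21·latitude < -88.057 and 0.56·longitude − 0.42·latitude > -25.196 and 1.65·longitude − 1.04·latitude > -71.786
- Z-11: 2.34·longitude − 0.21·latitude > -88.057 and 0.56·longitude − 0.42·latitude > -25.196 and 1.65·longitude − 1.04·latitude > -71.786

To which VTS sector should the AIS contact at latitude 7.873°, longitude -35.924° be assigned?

Z-11

2.34·-35.924 − 0.21·7.873 = -85.715, which is > -88.057
0.56·-35.924 − 0.42·7.873 = -23.424, which is > -25.196
1.65·-35.924 − 1.04·7.873 = -67.463, which is > -71.786
This sign pattern matches Z-11.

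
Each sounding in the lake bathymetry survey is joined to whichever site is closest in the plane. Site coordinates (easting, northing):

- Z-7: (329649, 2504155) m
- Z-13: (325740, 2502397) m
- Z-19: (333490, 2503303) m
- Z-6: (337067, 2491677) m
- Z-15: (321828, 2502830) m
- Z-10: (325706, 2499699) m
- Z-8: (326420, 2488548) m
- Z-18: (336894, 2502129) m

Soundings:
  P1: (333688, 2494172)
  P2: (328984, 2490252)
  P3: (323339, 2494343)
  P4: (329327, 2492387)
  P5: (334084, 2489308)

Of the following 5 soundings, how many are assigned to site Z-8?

P1 → Z-6
P2 → Z-8
P3 → Z-10
P4 → Z-8
P5 → Z-6
2 of the 5 go to Z-8.

2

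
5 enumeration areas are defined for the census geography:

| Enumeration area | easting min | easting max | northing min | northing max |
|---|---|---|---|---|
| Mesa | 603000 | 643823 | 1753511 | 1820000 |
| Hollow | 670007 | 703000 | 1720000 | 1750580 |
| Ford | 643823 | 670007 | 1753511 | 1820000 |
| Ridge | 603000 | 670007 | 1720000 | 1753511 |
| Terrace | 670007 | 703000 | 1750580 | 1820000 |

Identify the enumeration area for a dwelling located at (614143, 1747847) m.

Ridge

The point has easting = 614143 and northing = 1747847.
Only Ridge satisfies 603000 ≤ easting ≤ 670007 and 1720000 ≤ northing ≤ 1753511.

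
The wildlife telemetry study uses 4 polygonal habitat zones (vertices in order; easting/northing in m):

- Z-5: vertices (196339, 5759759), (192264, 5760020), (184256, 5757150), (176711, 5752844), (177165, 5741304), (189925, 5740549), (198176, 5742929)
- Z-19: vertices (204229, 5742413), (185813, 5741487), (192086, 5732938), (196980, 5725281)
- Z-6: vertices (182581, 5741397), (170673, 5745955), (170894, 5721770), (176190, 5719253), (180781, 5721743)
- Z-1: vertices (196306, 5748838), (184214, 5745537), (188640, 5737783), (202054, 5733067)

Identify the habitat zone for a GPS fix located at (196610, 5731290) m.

Z-19

Cast a ray rightward from (196610, 5731290). For each polygon, the edges (by vertex number in listed order) whose endpoints lie on opposite sides of northing = 5731290, where each meets that height, and whether that is right or left of the point:
Z-5: no edge straddles that height → 0 crossings.
Z-19: 3–4 at easting≈193139.3 (left), 4–1 at easting≈199522.6 (right) → 1 crossing.
Z-6: 2–3 at easting≈170807.0 (left), 5–1 at easting≈181655.4 (left) → 0 crossings.
Z-1: no edge straddles that height → 0 crossings.
Only Z-19 has an odd count, so the point is inside Z-19.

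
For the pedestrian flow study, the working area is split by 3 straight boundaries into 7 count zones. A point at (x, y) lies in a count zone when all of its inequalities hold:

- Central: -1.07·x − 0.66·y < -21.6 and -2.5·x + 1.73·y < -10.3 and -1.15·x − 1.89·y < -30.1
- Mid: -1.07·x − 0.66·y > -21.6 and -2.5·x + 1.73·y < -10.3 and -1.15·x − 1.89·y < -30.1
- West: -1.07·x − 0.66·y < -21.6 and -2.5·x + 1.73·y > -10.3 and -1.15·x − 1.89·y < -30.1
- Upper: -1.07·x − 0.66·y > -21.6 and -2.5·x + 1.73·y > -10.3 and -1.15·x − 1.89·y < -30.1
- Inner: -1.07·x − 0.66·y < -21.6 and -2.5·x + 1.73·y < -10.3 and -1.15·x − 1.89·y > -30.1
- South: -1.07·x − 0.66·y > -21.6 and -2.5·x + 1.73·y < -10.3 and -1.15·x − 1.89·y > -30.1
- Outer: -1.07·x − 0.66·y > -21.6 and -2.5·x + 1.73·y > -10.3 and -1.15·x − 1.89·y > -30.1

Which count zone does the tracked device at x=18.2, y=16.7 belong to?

-1.07·18.2 − 0.66·16.7 = -30.496, which is < -21.6
-2.5·18.2 + 1.73·16.7 = -16.609, which is < -10.3
-1.15·18.2 − 1.89·16.7 = -52.493, which is < -30.1
This sign pattern matches Central.

Central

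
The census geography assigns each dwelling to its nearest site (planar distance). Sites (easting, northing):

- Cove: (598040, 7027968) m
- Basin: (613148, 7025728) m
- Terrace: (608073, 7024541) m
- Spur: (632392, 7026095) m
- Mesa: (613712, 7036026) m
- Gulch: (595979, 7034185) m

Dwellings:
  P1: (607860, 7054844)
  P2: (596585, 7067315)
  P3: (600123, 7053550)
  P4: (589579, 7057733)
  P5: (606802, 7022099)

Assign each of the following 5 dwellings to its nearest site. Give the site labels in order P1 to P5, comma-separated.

Mesa, Gulch, Gulch, Gulch, Terrace

P1 → Mesa (d²=388363028.00)
P2 → Gulch (d²=1097964136.00)
P3 → Gulch (d²=392175961.00)
P4 → Gulch (d²=595468304.00)
P5 → Terrace (d²=7578805.00)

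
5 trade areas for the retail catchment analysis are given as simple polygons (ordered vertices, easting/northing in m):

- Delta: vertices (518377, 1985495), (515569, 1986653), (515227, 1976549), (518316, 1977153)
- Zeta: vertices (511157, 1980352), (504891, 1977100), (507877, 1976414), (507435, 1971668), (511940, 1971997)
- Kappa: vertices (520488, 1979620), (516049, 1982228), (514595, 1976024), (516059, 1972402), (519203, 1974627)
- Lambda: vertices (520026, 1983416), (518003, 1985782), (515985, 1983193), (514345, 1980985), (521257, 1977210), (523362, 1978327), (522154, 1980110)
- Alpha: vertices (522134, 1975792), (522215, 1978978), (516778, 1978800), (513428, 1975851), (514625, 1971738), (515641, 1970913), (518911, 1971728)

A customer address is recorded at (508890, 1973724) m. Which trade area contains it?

Cast a ray rightward from (508890, 1973724). For each polygon, the edges (by vertex number in listed order) whose endpoints lie on opposite sides of northing = 1973724, where each meets that height, and whether that is right or left of the point:
Delta: no edge straddles that height → 0 crossings.
Zeta: 3–4 at easting≈507626.5 (left), 5–1 at easting≈511778.2 (right) → 1 crossing.
Kappa: 3–4 at easting≈515524.7 (right), 4–5 at easting≈517927.0 (right) → 2 crossings.
Lambda: no edge straddles that height → 0 crossings.
Alpha: 4–5 at easting≈514047.0 (right), 7–1 at easting≈520493.9 (right) → 2 crossings.
Only Zeta has an odd count, so the point is inside Zeta.

Zeta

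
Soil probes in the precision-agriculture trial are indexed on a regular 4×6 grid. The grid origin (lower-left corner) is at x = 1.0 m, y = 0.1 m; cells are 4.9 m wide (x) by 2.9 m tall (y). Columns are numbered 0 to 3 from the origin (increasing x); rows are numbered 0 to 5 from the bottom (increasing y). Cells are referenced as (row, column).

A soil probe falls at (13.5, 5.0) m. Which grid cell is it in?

Column index: ⌊(13.5 − 1.0) / 4.9⌋ = ⌊2.551⌋ = 2
Row offset from origin: ⌊(5.0 − 0.1) / 2.9⌋ = ⌊1.690⌋ = 1 → row 1

(1, 2)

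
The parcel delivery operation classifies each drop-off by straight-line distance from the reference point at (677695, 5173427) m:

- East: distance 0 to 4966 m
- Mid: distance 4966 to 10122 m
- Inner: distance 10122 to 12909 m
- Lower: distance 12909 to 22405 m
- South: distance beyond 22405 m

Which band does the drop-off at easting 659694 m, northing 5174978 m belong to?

Lower

Distance = √((659694−677695)² + (5174978−5173427)²) = √(324036001.000 + 2405601.000) = 18067.695 m.
12909 ≤ 18067.695 < 22405 → Lower.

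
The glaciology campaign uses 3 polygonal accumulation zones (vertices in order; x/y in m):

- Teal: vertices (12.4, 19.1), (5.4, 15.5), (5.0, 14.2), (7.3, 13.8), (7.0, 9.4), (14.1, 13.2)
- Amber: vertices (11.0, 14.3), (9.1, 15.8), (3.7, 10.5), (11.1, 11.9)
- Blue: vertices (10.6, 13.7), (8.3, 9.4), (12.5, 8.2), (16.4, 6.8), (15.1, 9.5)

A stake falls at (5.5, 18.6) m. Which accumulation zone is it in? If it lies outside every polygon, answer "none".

none

Cast a ray rightward from (5.5, 18.6). For each polygon, the edges (by vertex number in listed order) whose endpoints lie on opposite sides of y = 18.6, where each meets that height, and whether that is right or left of the point:
Teal: 1–2 at x≈11.43 (right), 6–1 at x≈12.54 (right) → 2 crossings.
Amber: no edge straddles that height → 0 crossings.
Blue: no edge straddles that height → 0 crossings.
All counts are even, so the point lies outside every listed polygon.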